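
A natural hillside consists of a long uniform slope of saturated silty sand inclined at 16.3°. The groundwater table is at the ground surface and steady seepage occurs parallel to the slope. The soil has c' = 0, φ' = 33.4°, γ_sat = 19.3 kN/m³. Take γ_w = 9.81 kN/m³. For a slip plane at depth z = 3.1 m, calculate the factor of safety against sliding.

With seepage parallel to the slope and the water table at the surface, the effective normal stress on the slip plane uses the buoyant unit weight γ' = γ_sat − γ_w while the driving shear stress uses γ_sat:
FS = [c' + γ' z cos²β tanφ'] / [γ_sat z sinβ cosβ]
(For c' = 0 this reduces to FS = (γ'/γ_sat)·tanφ'/tanβ.)
γ' = 19.3 − 9.81 = 9.49 kN/m³
Numerator = 0.0 + 9.49·3.1·cos²16.3°·tan33.4° = 0.0 + 9.49·3.1·0.9212·0.6594 = 17.870 kPa
Denominator = 19.3·3.1·sin16.3°·cos16.3° = 19.3·3.1·0.2807·0.9598 = 16.117 kPa
FS = 17.870 / 16.117 = 1.109

FS = 1.11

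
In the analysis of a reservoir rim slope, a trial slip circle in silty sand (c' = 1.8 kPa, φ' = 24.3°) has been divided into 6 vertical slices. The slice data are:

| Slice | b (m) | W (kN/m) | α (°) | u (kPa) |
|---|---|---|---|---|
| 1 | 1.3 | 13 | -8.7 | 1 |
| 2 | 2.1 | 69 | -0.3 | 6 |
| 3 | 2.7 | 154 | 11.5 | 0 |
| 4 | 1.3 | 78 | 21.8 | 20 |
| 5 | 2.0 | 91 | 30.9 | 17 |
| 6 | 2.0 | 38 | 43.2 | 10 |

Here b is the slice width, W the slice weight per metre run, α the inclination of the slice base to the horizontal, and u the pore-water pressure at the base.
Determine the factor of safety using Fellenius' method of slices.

Ordinary method of slices: FS = Σ[c'·Δl_i + (W_i cosα_i − u_i·Δl_i)·tanφ'] / Σ W_i sinα_i, with Δl_i = b_i / cosα_i.
Slice 1: Δl = 1.3/cos(-8.7°) = 1.315 m; N'_1 = 13·cos(-8.7°) − 1·1.315 = 11.5; c'Δl = 2.37; W sinα = -2.0
Slice 2: Δl = 2.1/cos(-0.3°) = 2.100 m; N'_2 = 69·cos(-0.3°) − 6·2.100 = 56.4; c'Δl = 3.78; W sinα = -0.4
Slice 3: Δl = 2.7/cos11.5° = 2.755 m; N'_3 = 154·cos11.5° − 0·2.755 = 150.9; c'Δl = 4.96; W sinα = 30.7
Slice 4: Δl = 1.3/cos21.8° = 1.400 m; N'_4 = 78·cos21.8° − 20·1.400 = 44.4; c'Δl = 2.52; W sinα = 29.0
Slice 5: Δl = 2.0/cos30.9° = 2.331 m; N'_5 = 91·cos30.9° − 17·2.331 = 38.5; c'Δl = 4.20; W sinα = 46.7
Slice 6: Δl = 2.0/cos43.2° = 2.744 m; N'_6 = 38·cos43.2° − 10·2.744 = 0.3; c'Δl = 4.94; W sinα = 26.0
Σc'Δl = 22.8 kN/m; ΣN' = 302.0 kN/m; ΣW sinα = 130.1 kN/m
Resisting = 22.8 + 302.0·tan24.3° = 22.8 + 136.4 = 159.1 kN/m
FS = 159.1 / 130.1 = 1.223

FS = 1.22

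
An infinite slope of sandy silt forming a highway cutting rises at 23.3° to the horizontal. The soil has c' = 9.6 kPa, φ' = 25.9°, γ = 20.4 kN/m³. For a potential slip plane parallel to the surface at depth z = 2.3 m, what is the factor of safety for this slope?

For an infinite slope with a slip plane parallel to the surface (no pore pressure): FS = [c' + γz cos²β tanφ'] / [γz sinβ cosβ].
γz = 20.4·2.3 = 46.92 kN/m²
Numerator = 9.6 + 46.92·cos²23.3°·tan25.9° = 9.6 + 46.92·0.8435·0.4856 = 28.819 kPa
Denominator = 46.92·sin23.3°·cos23.3° = 46.92·0.3955·0.9184 = 17.045 kPa
FS = 28.819 / 17.045 = 1.691

FS = 1.69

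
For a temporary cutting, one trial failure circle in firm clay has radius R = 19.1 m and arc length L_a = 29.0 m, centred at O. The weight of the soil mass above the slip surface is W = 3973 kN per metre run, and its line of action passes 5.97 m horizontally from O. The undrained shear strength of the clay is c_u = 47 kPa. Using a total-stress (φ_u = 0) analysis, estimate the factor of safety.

Taking moments about the centre O, the resisting moment is provided by the undrained shear strength acting along the arc:
M_R = c_u·L_a·R = 47·29.00·19.1 = 26033.3 kN·m/m
M_D = W·d = 3973·5.97 = 23718.8 kN·m/m
FS = M_R / M_D = 26033.3 / 23718.8 = 1.098

FS = 1.10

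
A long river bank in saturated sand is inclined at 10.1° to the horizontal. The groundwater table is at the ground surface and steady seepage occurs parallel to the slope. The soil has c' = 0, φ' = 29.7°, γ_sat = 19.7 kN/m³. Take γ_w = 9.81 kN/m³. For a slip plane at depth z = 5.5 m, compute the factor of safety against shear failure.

With seepage parallel to the slope and the water table at the surface, the effective normal stress on the slip plane uses the buoyant unit weight γ' = γ_sat − γ_w while the driving shear stress uses γ_sat:
FS = [c' + γ' z cos²β tanφ'] / [γ_sat z sinβ cosβ]
(For c' = 0 this reduces to FS = (γ'/γ_sat)·tanφ'/tanβ.)
γ' = 19.7 − 9.81 = 9.89 kN/m³
Numerator = 0.0 + 9.89·5.5·cos²10.1°·tan29.7° = 0.0 + 9.89·5.5·0.9692·0.5704 = 30.072 kPa
Denominator = 19.7·5.5·sin10.1°·cos10.1° = 19.7·5.5·0.1754·0.9845 = 18.707 kPa
FS = 30.072 / 18.707 = 1.608

FS = 1.61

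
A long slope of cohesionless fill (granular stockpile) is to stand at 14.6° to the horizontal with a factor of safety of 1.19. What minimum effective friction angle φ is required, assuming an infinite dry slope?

FS = tanφ/tanβ ⇒ tanφ = FS · tanβ = 1.19 · tan14.6° = 0.3100
φ = arctan(0.3100) = 17.22°

φ = 17.2°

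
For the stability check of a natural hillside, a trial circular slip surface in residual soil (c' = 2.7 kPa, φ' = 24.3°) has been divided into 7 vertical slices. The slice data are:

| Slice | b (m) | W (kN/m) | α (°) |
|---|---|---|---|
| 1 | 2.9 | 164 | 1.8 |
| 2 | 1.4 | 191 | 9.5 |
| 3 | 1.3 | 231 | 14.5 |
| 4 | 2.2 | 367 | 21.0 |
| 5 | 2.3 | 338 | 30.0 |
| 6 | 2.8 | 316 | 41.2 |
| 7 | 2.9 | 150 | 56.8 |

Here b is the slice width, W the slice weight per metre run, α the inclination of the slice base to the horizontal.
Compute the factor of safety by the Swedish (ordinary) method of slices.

Ordinary method of slices: FS = Σ[c'·Δl_i + (W_i cosα_i)·tanφ'] / Σ W_i sinα_i, with Δl_i = b_i / cosα_i.
Slice 1: Δl = 2.9/cos1.8° = 2.901 m; N'_1 = 164·cos1.8° = 163.9; c'Δl = 7.83; W sinα = 5.2
Slice 2: Δl = 1.4/cos9.5° = 1.419 m; N'_2 = 191·cos9.5° = 188.4; c'Δl = 3.83; W sinα = 31.5
Slice 3: Δl = 1.3/cos14.5° = 1.343 m; N'_3 = 231·cos14.5° = 223.6; c'Δl = 3.63; W sinα = 57.8
Slice 4: Δl = 2.2/cos21.0° = 2.357 m; N'_4 = 367·cos21.0° = 342.6; c'Δl = 6.36; W sinα = 131.5
Slice 5: Δl = 2.3/cos30.0° = 2.656 m; N'_5 = 338·cos30.0° = 292.7; c'Δl = 7.17; W sinα = 169.0
Slice 6: Δl = 2.8/cos41.2° = 3.721 m; N'_6 = 316·cos41.2° = 237.8; c'Δl = 10.05; W sinα = 208.1
Slice 7: Δl = 2.9/cos56.8° = 5.296 m; N'_7 = 150·cos56.8° = 82.1; c'Δl = 14.30; W sinα = 125.5
Σc'Δl = 53.2 kN/m; ΣN' = 1531.2 kN/m; ΣW sinα = 728.7 kN/m
Resisting = 53.2 + 1531.2·tan24.3° = 53.2 + 691.4 = 744.5 kN/m
FS = 744.5 / 728.7 = 1.022

FS = 1.02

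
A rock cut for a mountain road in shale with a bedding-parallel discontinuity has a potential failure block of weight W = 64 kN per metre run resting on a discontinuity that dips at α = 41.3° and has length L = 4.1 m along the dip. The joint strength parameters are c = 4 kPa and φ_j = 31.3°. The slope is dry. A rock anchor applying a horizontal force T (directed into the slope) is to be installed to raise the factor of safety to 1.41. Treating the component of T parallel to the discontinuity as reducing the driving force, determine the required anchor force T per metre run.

Resolving forces along and normal to the sliding plane, with the horizontal anchor force T adding T·sinα to the effective normal force and T·cosα acting up the plane against the driving force:
FS = [cL + (W cosα + T sinα) tanφ_j] / [W sinα − T cosα]
Without the anchor: N' = 48.1 kN/m, driving T_d = 42.2 kN/m, resisting R = 4·4.1 + 48.1·tan31.3° = 45.6 kN/m, FS = 1.08.
Setting FS = 1.41 and solving for T:
1.41·(42.2 − T cos41.3°) = 45.6 + T sin41.3°·tan31.3°
T·(sin41.3°·tan31.3° + 1.41·cos41.3°) = 1.41·42.2 − 45.6
T·(0.6600·0.6080 + 1.41·0.7513) = 59.6 − 45.6 = 13.9
T·1.4606 = 13.9
T = 9.5 kN/m

T = 10 kN/m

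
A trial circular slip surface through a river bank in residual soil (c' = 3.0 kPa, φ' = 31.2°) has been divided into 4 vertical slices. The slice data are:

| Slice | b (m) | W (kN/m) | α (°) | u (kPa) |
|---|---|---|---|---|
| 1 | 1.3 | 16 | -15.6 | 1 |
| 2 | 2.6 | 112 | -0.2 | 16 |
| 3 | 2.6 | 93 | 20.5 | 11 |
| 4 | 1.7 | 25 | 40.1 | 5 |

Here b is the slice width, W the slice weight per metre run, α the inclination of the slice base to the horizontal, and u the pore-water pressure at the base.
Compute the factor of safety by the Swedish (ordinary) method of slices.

FS = 2.66

Ordinary method of slices: FS = Σ[c'·Δl_i + (W_i cosα_i − u_i·Δl_i)·tanφ'] / Σ W_i sinα_i, with Δl_i = b_i / cosα_i.
Slice 1: Δl = 1.3/cos(-15.6°) = 1.350 m; N'_1 = 16·cos(-15.6°) − 1·1.350 = 14.1; c'Δl = 4.05; W sinα = -4.3
Slice 2: Δl = 2.6/cos(-0.2°) = 2.600 m; N'_2 = 112·cos(-0.2°) − 16·2.600 = 70.4; c'Δl = 7.80; W sinα = -0.4
Slice 3: Δl = 2.6/cos20.5° = 2.776 m; N'_3 = 93·cos20.5° − 11·2.776 = 56.6; c'Δl = 8.33; W sinα = 32.6
Slice 4: Δl = 1.7/cos40.1° = 2.222 m; N'_4 = 25·cos40.1° − 5·2.222 = 8.0; c'Δl = 6.67; W sinα = 16.1
Σc'Δl = 26.8 kN/m; ΣN' = 149.0 kN/m; ΣW sinα = 44.0 kN/m
Resisting = 26.8 + 149.0·tan31.2° = 26.8 + 90.3 = 117.1 kN/m
FS = 117.1 / 44.0 = 2.663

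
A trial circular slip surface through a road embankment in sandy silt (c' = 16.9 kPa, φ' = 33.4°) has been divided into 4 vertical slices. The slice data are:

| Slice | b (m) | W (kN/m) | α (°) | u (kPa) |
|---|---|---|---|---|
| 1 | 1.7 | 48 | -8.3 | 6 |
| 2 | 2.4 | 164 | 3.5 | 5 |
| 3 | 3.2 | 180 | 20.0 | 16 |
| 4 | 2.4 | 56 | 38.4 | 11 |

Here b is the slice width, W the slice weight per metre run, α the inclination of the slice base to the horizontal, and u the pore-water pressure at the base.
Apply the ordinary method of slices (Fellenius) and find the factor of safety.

FS = 3.88

Ordinary method of slices: FS = Σ[c'·Δl_i + (W_i cosα_i − u_i·Δl_i)·tanφ'] / Σ W_i sinα_i, with Δl_i = b_i / cosα_i.
Slice 1: Δl = 1.7/cos(-8.3°) = 1.718 m; N'_1 = 48·cos(-8.3°) − 6·1.718 = 37.2; c'Δl = 29.03; W sinα = -6.9
Slice 2: Δl = 2.4/cos3.5° = 2.404 m; N'_2 = 164·cos3.5° − 5·2.404 = 151.7; c'Δl = 40.64; W sinα = 10.0
Slice 3: Δl = 3.2/cos20.0° = 3.405 m; N'_3 = 180·cos20.0° − 16·3.405 = 114.7; c'Δl = 57.55; W sinα = 61.6
Slice 4: Δl = 2.4/cos38.4° = 3.062 m; N'_4 = 56·cos38.4° − 11·3.062 = 10.2; c'Δl = 51.75; W sinα = 34.8
Σc'Δl = 179.0 kN/m; ΣN' = 313.7 kN/m; ΣW sinα = 99.4 kN/m
Resisting = 179.0 + 313.7·tan33.4° = 179.0 + 206.9 = 385.8 kN/m
FS = 385.8 / 99.4 = 3.880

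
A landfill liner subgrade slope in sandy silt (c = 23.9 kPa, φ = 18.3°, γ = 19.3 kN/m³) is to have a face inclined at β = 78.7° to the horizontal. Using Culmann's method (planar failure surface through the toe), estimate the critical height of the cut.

Culmann's analysis gives the critical failure plane at α_cr = (β + φ)/2 = (78.7 + 18.3)/2 = 48.5°, and the critical height
H_c = (4c/γ) · sinβ cosφ / [1 − cos(β − φ)]
    = (4·23.9/19.3) · sin78.7°·cos18.3° / [1 − cos(60.4°)]
    = 4.953 · 0.9806·0.9494 / [1 − 0.4939]
    = 4.953 · 0.9310 / 0.5061
    = 9.11 m

H_c = 9.11 m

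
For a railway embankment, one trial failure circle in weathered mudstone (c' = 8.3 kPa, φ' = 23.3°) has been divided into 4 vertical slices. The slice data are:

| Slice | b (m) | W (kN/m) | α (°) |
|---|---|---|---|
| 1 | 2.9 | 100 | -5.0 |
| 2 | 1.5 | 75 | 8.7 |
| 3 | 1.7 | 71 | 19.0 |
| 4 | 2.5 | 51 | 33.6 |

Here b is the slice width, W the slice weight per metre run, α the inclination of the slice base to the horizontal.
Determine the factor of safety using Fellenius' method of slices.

Ordinary method of slices: FS = Σ[c'·Δl_i + (W_i cosα_i)·tanφ'] / Σ W_i sinα_i, with Δl_i = b_i / cosα_i.
Slice 1: Δl = 2.9/cos(-5.0°) = 2.911 m; N'_1 = 100·cos(-5.0°) = 99.6; c'Δl = 24.16; W sinα = -8.7
Slice 2: Δl = 1.5/cos8.7° = 1.517 m; N'_2 = 75·cos8.7° = 74.1; c'Δl = 12.59; W sinα = 11.3
Slice 3: Δl = 1.7/cos19.0° = 1.798 m; N'_3 = 71·cos19.0° = 67.1; c'Δl = 14.92; W sinα = 23.1
Slice 4: Δl = 2.5/cos33.6° = 3.001 m; N'_4 = 51·cos33.6° = 42.5; c'Δl = 24.91; W sinα = 28.2
Σc'Δl = 76.6 kN/m; ΣN' = 283.4 kN/m; ΣW sinα = 54.0 kN/m
Resisting = 76.6 + 283.4·tan23.3° = 76.6 + 122.0 = 198.6 kN/m
FS = 198.6 / 54.0 = 3.681

FS = 3.68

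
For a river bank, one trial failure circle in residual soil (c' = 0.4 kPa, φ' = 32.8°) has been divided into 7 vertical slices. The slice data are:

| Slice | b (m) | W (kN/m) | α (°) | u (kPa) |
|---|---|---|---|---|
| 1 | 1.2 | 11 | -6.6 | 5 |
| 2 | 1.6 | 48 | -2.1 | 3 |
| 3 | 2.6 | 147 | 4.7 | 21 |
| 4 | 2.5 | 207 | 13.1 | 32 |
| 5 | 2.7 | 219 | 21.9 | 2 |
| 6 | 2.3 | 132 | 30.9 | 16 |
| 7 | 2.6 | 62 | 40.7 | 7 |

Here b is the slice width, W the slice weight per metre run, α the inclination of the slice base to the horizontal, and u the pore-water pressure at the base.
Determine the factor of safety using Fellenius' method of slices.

FS = 1.47

Ordinary method of slices: FS = Σ[c'·Δl_i + (W_i cosα_i − u_i·Δl_i)·tanφ'] / Σ W_i sinα_i, with Δl_i = b_i / cosα_i.
Slice 1: Δl = 1.2/cos(-6.6°) = 1.208 m; N'_1 = 11·cos(-6.6°) − 5·1.208 = 4.9; c'Δl = 0.48; W sinα = -1.3
Slice 2: Δl = 1.6/cos(-2.1°) = 1.601 m; N'_2 = 48·cos(-2.1°) − 3·1.601 = 43.2; c'Δl = 0.64; W sinα = -1.8
Slice 3: Δl = 2.6/cos4.7° = 2.609 m; N'_3 = 147·cos4.7° − 21·2.609 = 91.7; c'Δl = 1.04; W sinα = 12.0
Slice 4: Δl = 2.5/cos13.1° = 2.567 m; N'_4 = 207·cos13.1° − 32·2.567 = 119.5; c'Δl = 1.03; W sinα = 46.9
Slice 5: Δl = 2.7/cos21.9° = 2.910 m; N'_5 = 219·cos21.9° − 2·2.910 = 197.4; c'Δl = 1.16; W sinα = 81.7
Slice 6: Δl = 2.3/cos30.9° = 2.680 m; N'_6 = 132·cos30.9° − 16·2.680 = 70.4; c'Δl = 1.07; W sinα = 67.8
Slice 7: Δl = 2.6/cos40.7° = 3.429 m; N'_7 = 62·cos40.7° − 7·3.429 = 23.0; c'Δl = 1.37; W sinα = 40.4
Σc'Δl = 6.8 kN/m; ΣN' = 550.0 kN/m; ΣW sinα = 245.8 kN/m
Resisting = 6.8 + 550.0·tan32.8° = 6.8 + 354.5 = 361.3 kN/m
FS = 361.3 / 245.8 = 1.469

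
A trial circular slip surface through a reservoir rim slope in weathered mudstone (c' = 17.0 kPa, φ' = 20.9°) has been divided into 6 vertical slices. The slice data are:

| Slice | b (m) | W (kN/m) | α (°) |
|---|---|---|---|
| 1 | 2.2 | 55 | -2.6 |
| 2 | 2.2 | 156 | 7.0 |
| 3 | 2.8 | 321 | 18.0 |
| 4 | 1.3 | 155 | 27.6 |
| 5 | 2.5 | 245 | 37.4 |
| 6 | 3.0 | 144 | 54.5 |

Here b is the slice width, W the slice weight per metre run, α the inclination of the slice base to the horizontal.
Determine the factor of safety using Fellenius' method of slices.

FS = 1.43

Ordinary method of slices: FS = Σ[c'·Δl_i + (W_i cosα_i)·tanφ'] / Σ W_i sinα_i, with Δl_i = b_i / cosα_i.
Slice 1: Δl = 2.2/cos(-2.6°) = 2.202 m; N'_1 = 55·cos(-2.6°) = 54.9; c'Δl = 37.44; W sinα = -2.5
Slice 2: Δl = 2.2/cos7.0° = 2.217 m; N'_2 = 156·cos7.0° = 154.8; c'Δl = 37.68; W sinα = 19.0
Slice 3: Δl = 2.8/cos18.0° = 2.944 m; N'_3 = 321·cos18.0° = 305.3; c'Δl = 50.05; W sinα = 99.2
Slice 4: Δl = 1.3/cos27.6° = 1.467 m; N'_4 = 155·cos27.6° = 137.4; c'Δl = 24.94; W sinα = 71.8
Slice 5: Δl = 2.5/cos37.4° = 3.147 m; N'_5 = 245·cos37.4° = 194.6; c'Δl = 53.50; W sinα = 148.8
Slice 6: Δl = 3.0/cos54.5° = 5.166 m; N'_6 = 144·cos54.5° = 83.6; c'Δl = 87.82; W sinα = 117.2
Σc'Δl = 291.4 kN/m; ΣN' = 930.7 kN/m; ΣW sinα = 453.6 kN/m
Resisting = 291.4 + 930.7·tan20.9° = 291.4 + 355.4 = 646.8 kN/m
FS = 646.8 / 453.6 = 1.426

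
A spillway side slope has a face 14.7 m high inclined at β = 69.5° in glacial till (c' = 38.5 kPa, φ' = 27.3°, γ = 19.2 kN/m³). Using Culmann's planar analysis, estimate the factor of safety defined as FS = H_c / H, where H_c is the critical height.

FS = 1.75

H_c = (4c'/γ) · sinβ cosφ' / [1 − cos(β − φ')]
    = (4·38.5/19.2) · sin69.5°·cos27.3° / [1 − cos42.2°]
    = 8.021 · 0.8323 / 0.2592 = 25.76 m
FS = H_c / H = 25.76 / 14.7 = 1.752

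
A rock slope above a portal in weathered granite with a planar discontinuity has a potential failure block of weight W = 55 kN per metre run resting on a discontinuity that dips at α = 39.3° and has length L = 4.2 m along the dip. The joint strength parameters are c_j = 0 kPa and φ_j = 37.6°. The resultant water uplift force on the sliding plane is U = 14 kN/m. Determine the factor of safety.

FS = 0.63

Resolving the block weight along and normal to the plane and applying the Mohr–Coulomb strength on the joint:
N' = W cosα − U = 55·cos39.3° − 14 = 28.6 kN/m
Driving force T = W sinα = 55·sin39.3° = 34.8 kN/m
Resisting force R = c_j·L + N'·tanφ_j = 0·4.2 + 28.6·tan37.6° = 0.0 + 22.0 = 22.0 kN/m
FS = R / T = 22.0 / 34.8 = 0.631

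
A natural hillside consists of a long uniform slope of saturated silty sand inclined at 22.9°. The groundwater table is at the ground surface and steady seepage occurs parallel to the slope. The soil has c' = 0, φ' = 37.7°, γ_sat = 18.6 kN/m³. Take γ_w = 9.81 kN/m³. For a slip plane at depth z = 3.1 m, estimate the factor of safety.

FS = 0.86

With seepage parallel to the slope and the water table at the surface, the effective normal stress on the slip plane uses the buoyant unit weight γ' = γ_sat − γ_w while the driving shear stress uses γ_sat:
FS = [c' + γ' z cos²β tanφ'] / [γ_sat z sinβ cosβ]
(For c' = 0 this reduces to FS = (γ'/γ_sat)·tanφ'/tanβ.)
γ' = 18.6 − 9.81 = 8.79 kN/m³
Numerator = 0.0 + 8.79·3.1·cos²22.9°·tan37.7° = 0.0 + 8.79·3.1·0.8486·0.7729 = 17.872 kPa
Denominator = 18.6·3.1·sin22.9°·cos22.9° = 18.6·3.1·0.3891·0.9212 = 20.669 kPa
FS = 17.872 / 20.669 = 0.865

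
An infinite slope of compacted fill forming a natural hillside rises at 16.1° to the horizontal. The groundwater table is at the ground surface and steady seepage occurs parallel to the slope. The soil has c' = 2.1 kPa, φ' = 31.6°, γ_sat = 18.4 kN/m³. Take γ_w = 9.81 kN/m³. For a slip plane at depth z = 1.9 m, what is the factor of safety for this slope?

FS = 1.22

With seepage parallel to the slope and the water table at the surface, the effective normal stress on the slip plane uses the buoyant unit weight γ' = γ_sat − γ_w while the driving shear stress uses γ_sat:
FS = [c' + γ' z cos²β tanφ'] / [γ_sat z sinβ cosβ]
γ' = 18.4 − 9.81 = 8.59 kN/m³
Numerator = 2.1 + 8.59·1.9·cos²16.1°·tan31.6° = 2.1 + 8.59·1.9·0.9231·0.6152 = 11.369 kPa
Denominator = 18.4·1.9·sin16.1°·cos16.1° = 18.4·1.9·0.2773·0.9608 = 9.315 kPa
FS = 11.369 / 9.315 = 1.221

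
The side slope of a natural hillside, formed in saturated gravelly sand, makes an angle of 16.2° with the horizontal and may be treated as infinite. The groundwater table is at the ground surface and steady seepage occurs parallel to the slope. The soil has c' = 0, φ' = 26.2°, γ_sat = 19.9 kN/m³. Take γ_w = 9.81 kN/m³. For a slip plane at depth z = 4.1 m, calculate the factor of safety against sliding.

FS = 0.86

With seepage parallel to the slope and the water table at the surface, the effective normal stress on the slip plane uses the buoyant unit weight γ' = γ_sat − γ_w while the driving shear stress uses γ_sat:
FS = [c' + γ' z cos²β tanφ'] / [γ_sat z sinβ cosβ]
(For c' = 0 this reduces to FS = (γ'/γ_sat)·tanφ'/tanβ.)
γ' = 19.9 − 9.81 = 10.09 kN/m³
Numerator = 0.0 + 10.09·4.1·cos²16.2°·tan26.2° = 0.0 + 10.09·4.1·0.9222·0.4921 = 18.772 kPa
Denominator = 19.9·4.1·sin16.2°·cos16.2° = 19.9·4.1·0.2790·0.9603 = 21.859 kPa
FS = 18.772 / 21.859 = 0.859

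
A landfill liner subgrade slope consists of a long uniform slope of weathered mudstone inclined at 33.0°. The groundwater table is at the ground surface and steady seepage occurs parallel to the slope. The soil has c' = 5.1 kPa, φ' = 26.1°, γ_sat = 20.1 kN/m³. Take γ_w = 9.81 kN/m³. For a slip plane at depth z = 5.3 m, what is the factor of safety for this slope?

With seepage parallel to the slope and the water table at the surface, the effective normal stress on the slip plane uses the buoyant unit weight γ' = γ_sat − γ_w while the driving shear stress uses γ_sat:
FS = [c' + γ' z cos²β tanφ'] / [γ_sat z sinβ cosβ]
γ' = 20.1 − 9.81 = 10.29 kN/m³
Numerator = 5.1 + 10.29·5.3·cos²33.0°·tan26.1° = 5.1 + 10.29·5.3·0.7034·0.4899 = 23.892 kPa
Denominator = 20.1·5.3·sin33.0°·cos33.0° = 20.1·5.3·0.5446·0.8387 = 48.660 kPa
FS = 23.892 / 48.660 = 0.491

FS = 0.49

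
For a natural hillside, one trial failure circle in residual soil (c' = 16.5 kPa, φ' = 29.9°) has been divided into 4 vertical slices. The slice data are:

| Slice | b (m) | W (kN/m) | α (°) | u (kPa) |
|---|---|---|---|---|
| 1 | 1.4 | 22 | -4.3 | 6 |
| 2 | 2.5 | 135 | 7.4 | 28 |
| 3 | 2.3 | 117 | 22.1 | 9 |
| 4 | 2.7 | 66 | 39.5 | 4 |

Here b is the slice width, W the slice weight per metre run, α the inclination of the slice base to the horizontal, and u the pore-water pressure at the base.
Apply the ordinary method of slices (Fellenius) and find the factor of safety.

FS = 2.74

Ordinary method of slices: FS = Σ[c'·Δl_i + (W_i cosα_i − u_i·Δl_i)·tanφ'] / Σ W_i sinα_i, with Δl_i = b_i / cosα_i.
Slice 1: Δl = 1.4/cos(-4.3°) = 1.404 m; N'_1 = 22·cos(-4.3°) − 6·1.404 = 13.5; c'Δl = 23.17; W sinα = -1.6
Slice 2: Δl = 2.5/cos7.4° = 2.521 m; N'_2 = 135·cos7.4° − 28·2.521 = 63.3; c'Δl = 41.60; W sinα = 17.4
Slice 3: Δl = 2.3/cos22.1° = 2.482 m; N'_3 = 117·cos22.1° − 9·2.482 = 86.1; c'Δl = 40.96; W sinα = 44.0
Slice 4: Δl = 2.7/cos39.5° = 3.499 m; N'_4 = 66·cos39.5° − 4·3.499 = 36.9; c'Δl = 57.74; W sinα = 42.0
Σc'Δl = 163.5 kN/m; ΣN' = 199.8 kN/m; ΣW sinα = 101.7 kN/m
Resisting = 163.5 + 199.8·tan29.9° = 163.5 + 114.9 = 278.3 kN/m
FS = 278.3 / 101.7 = 2.736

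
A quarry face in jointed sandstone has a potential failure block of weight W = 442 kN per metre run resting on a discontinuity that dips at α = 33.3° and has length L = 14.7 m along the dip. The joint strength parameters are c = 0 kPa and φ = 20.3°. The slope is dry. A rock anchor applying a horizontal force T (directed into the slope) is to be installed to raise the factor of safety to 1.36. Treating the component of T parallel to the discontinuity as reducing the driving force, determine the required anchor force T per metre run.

T = 144 kN/m

Resolving forces along and normal to the sliding plane, with the horizontal anchor force T adding T·sinα to the effective normal force and T·cosα acting up the plane against the driving force:
FS = [cL + (W cosα + T sinα) tanφ] / [W sinα − T cosα]
Without the anchor: N' = 369.4 kN/m, driving T_d = 242.7 kN/m, resisting R = 0·14.7 + 369.4·tan20.3° = 136.7 kN/m, FS = 0.56.
Setting FS = 1.36 and solving for T:
1.36·(242.7 − T cos33.3°) = 136.7 + T sin33.3°·tan20.3°
T·(sin33.3°·tan20.3° + 1.36·cos33.3°) = 1.36·242.7 − 136.7
T·(0.5490·0.3699 + 1.36·0.8358) = 330.0 − 136.7 = 193.4
T·1.3398 = 193.4
T = 144.3 kN/m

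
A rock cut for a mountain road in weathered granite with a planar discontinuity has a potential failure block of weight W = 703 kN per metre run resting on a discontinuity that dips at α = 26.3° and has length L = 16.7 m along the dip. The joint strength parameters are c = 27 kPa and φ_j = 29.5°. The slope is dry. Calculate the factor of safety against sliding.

FS = 2.59

Resolving the block weight along and normal to the plane and applying the Mohr–Coulomb strength on the joint:
N' = W cosα = 703·cos26.3° = 630.2 kN/m
Driving force T = W sinα = 703·sin26.3° = 311.5 kN/m
Resisting force R = c·L + N'·tanφ_j = 27·16.7 + 630.2·tan29.5° = 450.9 + 356.6 = 807.5 kN/m
FS = R / T = 807.5 / 311.5 = 2.592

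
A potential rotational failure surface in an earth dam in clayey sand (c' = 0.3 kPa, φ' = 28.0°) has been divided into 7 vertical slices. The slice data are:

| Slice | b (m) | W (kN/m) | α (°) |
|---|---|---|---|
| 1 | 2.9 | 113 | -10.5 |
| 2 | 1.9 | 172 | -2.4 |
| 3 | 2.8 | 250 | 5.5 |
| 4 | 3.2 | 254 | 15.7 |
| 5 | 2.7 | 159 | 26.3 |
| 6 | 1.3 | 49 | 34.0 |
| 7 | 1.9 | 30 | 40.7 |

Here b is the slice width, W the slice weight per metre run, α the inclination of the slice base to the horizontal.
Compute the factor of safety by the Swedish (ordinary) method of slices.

FS = 2.89

Ordinary method of slices: FS = Σ[c'·Δl_i + (W_i cosα_i)·tanφ'] / Σ W_i sinα_i, with Δl_i = b_i / cosα_i.
Slice 1: Δl = 2.9/cos(-10.5°) = 2.949 m; N'_1 = 113·cos(-10.5°) = 111.1; c'Δl = 0.88; W sinα = -20.6
Slice 2: Δl = 1.9/cos(-2.4°) = 1.902 m; N'_2 = 172·cos(-2.4°) = 171.8; c'Δl = 0.57; W sinα = -7.2
Slice 3: Δl = 2.8/cos5.5° = 2.813 m; N'_3 = 250·cos5.5° = 248.8; c'Δl = 0.84; W sinα = 24.0
Slice 4: Δl = 3.2/cos15.7° = 3.324 m; N'_4 = 254·cos15.7° = 244.5; c'Δl = 1.00; W sinα = 68.7
Slice 5: Δl = 2.7/cos26.3° = 3.012 m; N'_5 = 159·cos26.3° = 142.5; c'Δl = 0.90; W sinα = 70.4
Slice 6: Δl = 1.3/cos34.0° = 1.568 m; N'_6 = 49·cos34.0° = 40.6; c'Δl = 0.47; W sinα = 27.4
Slice 7: Δl = 1.9/cos40.7° = 2.506 m; N'_7 = 30·cos40.7° = 22.7; c'Δl = 0.75; W sinα = 19.6
Σc'Δl = 5.4 kN/m; ΣN' = 982.2 kN/m; ΣW sinα = 182.3 kN/m
Resisting = 5.4 + 982.2·tan28.0° = 5.4 + 522.3 = 527.7 kN/m
FS = 527.7 / 182.3 = 2.894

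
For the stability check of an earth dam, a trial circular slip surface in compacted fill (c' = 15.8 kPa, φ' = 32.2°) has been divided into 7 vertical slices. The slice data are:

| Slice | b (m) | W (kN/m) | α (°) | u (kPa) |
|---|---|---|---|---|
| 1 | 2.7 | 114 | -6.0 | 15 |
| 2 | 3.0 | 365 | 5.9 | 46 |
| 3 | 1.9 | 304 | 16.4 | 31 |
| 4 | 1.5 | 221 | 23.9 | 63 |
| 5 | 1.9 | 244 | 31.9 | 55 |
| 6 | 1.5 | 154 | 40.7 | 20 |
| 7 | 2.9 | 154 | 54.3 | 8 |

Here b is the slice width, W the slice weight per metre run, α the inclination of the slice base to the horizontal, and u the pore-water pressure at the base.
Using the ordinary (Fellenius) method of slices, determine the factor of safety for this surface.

FS = 1.48

Ordinary method of slices: FS = Σ[c'·Δl_i + (W_i cosα_i − u_i·Δl_i)·tanφ'] / Σ W_i sinα_i, with Δl_i = b_i / cosα_i.
Slice 1: Δl = 2.7/cos(-6.0°) = 2.715 m; N'_1 = 114·cos(-6.0°) − 15·2.715 = 72.7; c'Δl = 42.89; W sinα = -11.9
Slice 2: Δl = 3.0/cos5.9° = 3.016 m; N'_2 = 365·cos5.9° − 46·3.016 = 224.3; c'Δl = 47.65; W sinα = 37.5
Slice 3: Δl = 1.9/cos16.4° = 1.981 m; N'_3 = 304·cos16.4° − 31·1.981 = 230.2; c'Δl = 31.29; W sinα = 85.8
Slice 4: Δl = 1.5/cos23.9° = 1.641 m; N'_4 = 221·cos23.9° − 63·1.641 = 98.7; c'Δl = 25.92; W sinα = 89.5
Slice 5: Δl = 1.9/cos31.9° = 2.238 m; N'_5 = 244·cos31.9° − 55·2.238 = 84.1; c'Δl = 35.36; W sinα = 128.9
Slice 6: Δl = 1.5/cos40.7° = 1.979 m; N'_6 = 154·cos40.7° − 20·1.979 = 77.2; c'Δl = 31.26; W sinα = 100.4
Slice 7: Δl = 2.9/cos54.3° = 4.970 m; N'_7 = 154·cos54.3° − 8·4.970 = 50.1; c'Δl = 78.52; W sinα = 125.1
Σc'Δl = 292.9 kN/m; ΣN' = 837.3 kN/m; ΣW sinα = 555.4 kN/m
Resisting = 292.9 + 837.3·tan32.2° = 292.9 + 527.2 = 820.2 kN/m
FS = 820.2 / 555.4 = 1.477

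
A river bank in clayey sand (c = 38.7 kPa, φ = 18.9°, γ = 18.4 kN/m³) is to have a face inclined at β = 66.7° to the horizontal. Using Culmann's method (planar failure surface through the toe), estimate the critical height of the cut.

H_c = 22.27 m

Culmann's analysis gives the critical failure plane at α_cr = (β + φ)/2 = (66.7 + 18.9)/2 = 42.8°, and the critical height
H_c = (4c/γ) · sinβ cosφ / [1 − cos(β − φ)]
    = (4·38.7/18.4) · sin66.7°·cos18.9° / [1 − cos(47.8°)]
    = 8.413 · 0.9184·0.9461 / [1 − 0.6717]
    = 8.413 · 0.8689 / 0.3283
    = 22.27 m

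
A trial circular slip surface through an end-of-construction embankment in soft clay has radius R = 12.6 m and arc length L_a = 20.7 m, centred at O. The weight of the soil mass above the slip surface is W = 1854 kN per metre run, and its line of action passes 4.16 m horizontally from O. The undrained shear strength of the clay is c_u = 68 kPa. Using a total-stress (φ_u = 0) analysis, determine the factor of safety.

FS = 2.30

Taking moments about the centre O, the resisting moment is provided by the undrained shear strength acting along the arc:
M_R = c_u·L_a·R = 68·20.70·12.6 = 17735.8 kN·m/m
M_D = W·d = 1854·4.16 = 7712.6 kN·m/m
FS = M_R / M_D = 17735.8 / 7712.6 = 2.300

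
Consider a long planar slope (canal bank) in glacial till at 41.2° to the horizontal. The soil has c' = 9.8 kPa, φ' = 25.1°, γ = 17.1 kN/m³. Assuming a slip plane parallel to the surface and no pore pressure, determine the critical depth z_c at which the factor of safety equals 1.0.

z_c = 2.49 m

Setting FS = 1.00 in FS = [c' + γz cos²β tanφ'] / [γz sinβ cosβ] and solving for z:
z = c' / [γ cosβ (FS·sinβ − cosβ·tanφ')]
  = 9.8 / [17.1·cos41.2°·(1.00·sin41.2° − cos41.2°·tan25.1°)]
  = 9.8 / [17.1·0.7524·(1.00·0.6587 − 0.7524·0.4684)]
  = 9.8 / 3.9401 = 2.487 m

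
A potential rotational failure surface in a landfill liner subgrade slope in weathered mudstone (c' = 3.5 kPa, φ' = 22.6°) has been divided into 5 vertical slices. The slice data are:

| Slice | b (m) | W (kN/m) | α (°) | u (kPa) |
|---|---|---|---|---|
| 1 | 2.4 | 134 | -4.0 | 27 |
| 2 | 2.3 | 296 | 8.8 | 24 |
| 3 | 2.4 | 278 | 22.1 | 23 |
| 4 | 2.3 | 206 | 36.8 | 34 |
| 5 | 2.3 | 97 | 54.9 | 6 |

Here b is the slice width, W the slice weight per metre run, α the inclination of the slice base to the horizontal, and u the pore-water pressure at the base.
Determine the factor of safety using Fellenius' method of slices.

FS = 0.88

Ordinary method of slices: FS = Σ[c'·Δl_i + (W_i cosα_i − u_i·Δl_i)·tanφ'] / Σ W_i sinα_i, with Δl_i = b_i / cosα_i.
Slice 1: Δl = 2.4/cos(-4.0°) = 2.406 m; N'_1 = 134·cos(-4.0°) − 27·2.406 = 68.7; c'Δl = 8.42; W sinα = -9.3
Slice 2: Δl = 2.3/cos8.8° = 2.327 m; N'_2 = 296·cos8.8° − 24·2.327 = 236.7; c'Δl = 8.15; W sinα = 45.3
Slice 3: Δl = 2.4/cos22.1° = 2.590 m; N'_3 = 278·cos22.1° − 23·2.590 = 198.0; c'Δl = 9.07; W sinα = 104.6
Slice 4: Δl = 2.3/cos36.8° = 2.872 m; N'_4 = 206·cos36.8° − 34·2.872 = 67.3; c'Δl = 10.05; W sinα = 123.4
Slice 5: Δl = 2.3/cos54.9° = 4.000 m; N'_5 = 97·cos54.9° − 6·4.000 = 31.8; c'Δl = 14.00; W sinα = 79.4
Σc'Δl = 49.7 kN/m; ΣN' = 602.4 kN/m; ΣW sinα = 343.3 kN/m
Resisting = 49.7 + 602.4·tan22.6° = 49.7 + 250.8 = 300.5 kN/m
FS = 300.5 / 343.3 = 0.875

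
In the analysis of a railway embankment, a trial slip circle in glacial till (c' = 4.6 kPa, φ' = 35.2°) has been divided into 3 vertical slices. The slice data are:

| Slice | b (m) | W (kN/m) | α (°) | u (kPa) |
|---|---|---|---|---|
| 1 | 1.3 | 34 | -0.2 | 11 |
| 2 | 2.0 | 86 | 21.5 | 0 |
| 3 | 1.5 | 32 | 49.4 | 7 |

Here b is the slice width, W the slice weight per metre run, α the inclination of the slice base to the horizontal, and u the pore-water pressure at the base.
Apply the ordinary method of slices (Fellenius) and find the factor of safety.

FS = 1.80

Ordinary method of slices: FS = Σ[c'·Δl_i + (W_i cosα_i − u_i·Δl_i)·tanφ'] / Σ W_i sinα_i, with Δl_i = b_i / cosα_i.
Slice 1: Δl = 1.3/cos(-0.2°) = 1.300 m; N'_1 = 34·cos(-0.2°) − 11·1.300 = 19.7; c'Δl = 5.98; W sinα = -0.1
Slice 2: Δl = 2.0/cos21.5° = 2.150 m; N'_2 = 86·cos21.5° − 0·2.150 = 80.0; c'Δl = 9.89; W sinα = 31.5
Slice 3: Δl = 1.5/cos49.4° = 2.305 m; N'_3 = 32·cos49.4° − 7·2.305 = 4.7; c'Δl = 10.60; W sinα = 24.3
Σc'Δl = 26.5 kN/m; ΣN' = 104.4 kN/m; ΣW sinα = 55.7 kN/m
Resisting = 26.5 + 104.4·tan35.2° = 26.5 + 73.7 = 100.1 kN/m
FS = 100.1 / 55.7 = 1.798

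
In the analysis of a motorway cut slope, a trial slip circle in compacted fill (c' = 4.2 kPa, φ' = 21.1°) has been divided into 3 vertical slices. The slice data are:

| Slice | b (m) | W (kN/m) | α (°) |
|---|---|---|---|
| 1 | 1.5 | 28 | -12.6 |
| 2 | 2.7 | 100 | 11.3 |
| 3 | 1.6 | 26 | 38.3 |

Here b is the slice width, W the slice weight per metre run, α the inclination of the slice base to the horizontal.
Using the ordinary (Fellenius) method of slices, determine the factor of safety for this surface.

FS = 2.80

Ordinary method of slices: FS = Σ[c'·Δl_i + (W_i cosα_i)·tanφ'] / Σ W_i sinα_i, with Δl_i = b_i / cosα_i.
Slice 1: Δl = 1.5/cos(-12.6°) = 1.537 m; N'_1 = 28·cos(-12.6°) = 27.3; c'Δl = 6.46; W sinα = -6.1
Slice 2: Δl = 2.7/cos11.3° = 2.753 m; N'_2 = 100·cos11.3° = 98.1; c'Δl = 11.56; W sinα = 19.6
Slice 3: Δl = 1.6/cos38.3° = 2.039 m; N'_3 = 26·cos38.3° = 20.4; c'Δl = 8.56; W sinα = 16.1
Σc'Δl = 26.6 kN/m; ΣN' = 145.8 kN/m; ΣW sinα = 29.6 kN/m
Resisting = 26.6 + 145.8·tan21.1° = 26.6 + 56.3 = 82.8 kN/m
FS = 82.8 / 29.6 = 2.799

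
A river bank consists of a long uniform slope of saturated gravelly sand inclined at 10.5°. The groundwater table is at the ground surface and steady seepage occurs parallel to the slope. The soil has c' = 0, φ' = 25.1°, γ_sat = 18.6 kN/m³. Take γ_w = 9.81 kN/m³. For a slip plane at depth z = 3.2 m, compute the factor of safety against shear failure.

FS = 1.19

With seepage parallel to the slope and the water table at the surface, the effective normal stress on the slip plane uses the buoyant unit weight γ' = γ_sat − γ_w while the driving shear stress uses γ_sat:
FS = [c' + γ' z cos²β tanφ'] / [γ_sat z sinβ cosβ]
(For c' = 0 this reduces to FS = (γ'/γ_sat)·tanφ'/tanβ.)
γ' = 18.6 − 9.81 = 8.79 kN/m³
Numerator = 0.0 + 8.79·3.2·cos²10.5°·tan25.1° = 0.0 + 8.79·3.2·0.9668·0.4684 = 12.739 kPa
Denominator = 18.6·3.2·sin10.5°·cos10.5° = 18.6·3.2·0.1822·0.9833 = 10.665 kPa
FS = 12.739 / 10.665 = 1.194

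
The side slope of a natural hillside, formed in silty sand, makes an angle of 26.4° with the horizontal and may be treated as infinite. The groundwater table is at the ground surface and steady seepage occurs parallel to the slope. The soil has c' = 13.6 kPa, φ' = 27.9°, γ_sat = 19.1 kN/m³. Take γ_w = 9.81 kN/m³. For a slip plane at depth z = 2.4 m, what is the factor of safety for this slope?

With seepage parallel to the slope and the water table at the surface, the effective normal stress on the slip plane uses the buoyant unit weight γ' = γ_sat − γ_w while the driving shear stress uses γ_sat:
FS = [c' + γ' z cos²β tanφ'] / [γ_sat z sinβ cosβ]
γ' = 19.1 − 9.81 = 9.29 kN/m³
Numerator = 13.6 + 9.29·2.4·cos²26.4°·tan27.9° = 13.6 + 9.29·2.4·0.8023·0.5295 = 23.071 kPa
Denominator = 19.1·2.4·sin26.4°·cos26.4° = 19.1·2.4·0.4446·0.8957 = 18.256 kPa
FS = 23.071 / 18.256 = 1.264

FS = 1.26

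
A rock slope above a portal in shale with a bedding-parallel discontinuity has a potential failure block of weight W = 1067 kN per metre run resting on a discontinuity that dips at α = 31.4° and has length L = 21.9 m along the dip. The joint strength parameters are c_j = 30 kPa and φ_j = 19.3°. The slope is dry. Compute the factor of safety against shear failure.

Resolving the block weight along and normal to the plane and applying the Mohr–Coulomb strength on the joint:
N' = W cosα = 1067·cos31.4° = 910.7 kN/m
Driving force T = W sinα = 1067·sin31.4° = 555.9 kN/m
Resisting force R = c_j·L + N'·tanφ_j = 30·21.9 + 910.7·tan19.3° = 657.0 + 318.9 = 975.9 kN/m
FS = R / T = 975.9 / 555.9 = 1.756

FS = 1.76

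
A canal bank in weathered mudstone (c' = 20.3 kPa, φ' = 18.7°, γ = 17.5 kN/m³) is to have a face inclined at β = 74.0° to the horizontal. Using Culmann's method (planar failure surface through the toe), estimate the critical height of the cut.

H_c = 9.81 m

Culmann's analysis gives the critical failure plane at α_cr = (β + φ')/2 = (74.0 + 18.7)/2 = 46.4°, and the critical height
H_c = (4c'/γ) · sinβ cosφ' / [1 − cos(β − φ')]
    = (4·20.3/17.5) · sin74.0°·cos18.7° / [1 − cos(55.3°)]
    = 4.640 · 0.9613·0.9472 / [1 − 0.5693]
    = 4.640 · 0.9105 / 0.4307
    = 9.81 m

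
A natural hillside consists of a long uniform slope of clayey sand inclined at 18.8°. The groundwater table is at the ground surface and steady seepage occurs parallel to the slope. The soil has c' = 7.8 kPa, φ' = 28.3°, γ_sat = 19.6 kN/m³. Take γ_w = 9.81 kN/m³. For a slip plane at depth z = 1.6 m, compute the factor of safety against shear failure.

With seepage parallel to the slope and the water table at the surface, the effective normal stress on the slip plane uses the buoyant unit weight γ' = γ_sat − γ_w while the driving shear stress uses γ_sat:
FS = [c' + γ' z cos²β tanφ'] / [γ_sat z sinβ cosβ]
γ' = 19.6 − 9.81 = 9.79 kN/m³
Numerator = 7.8 + 9.79·1.6·cos²18.8°·tan28.3° = 7.8 + 9.79·1.6·0.8961·0.5384 = 15.358 kPa
Denominator = 19.6·1.6·sin18.8°·cos18.8° = 19.6·1.6·0.3223·0.9466 = 9.567 kPa
FS = 15.358 / 9.567 = 1.605

FS = 1.61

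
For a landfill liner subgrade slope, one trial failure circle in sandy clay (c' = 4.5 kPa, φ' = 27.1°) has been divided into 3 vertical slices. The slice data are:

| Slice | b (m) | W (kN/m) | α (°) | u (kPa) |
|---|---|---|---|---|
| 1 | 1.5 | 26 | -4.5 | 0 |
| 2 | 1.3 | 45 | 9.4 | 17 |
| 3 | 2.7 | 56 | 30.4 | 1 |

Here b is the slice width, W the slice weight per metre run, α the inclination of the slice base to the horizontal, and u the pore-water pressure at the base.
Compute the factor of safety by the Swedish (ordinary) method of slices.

Ordinary method of slices: FS = Σ[c'·Δl_i + (W_i cosα_i − u_i·Δl_i)·tanφ'] / Σ W_i sinα_i, with Δl_i = b_i / cosα_i.
Slice 1: Δl = 1.5/cos(-4.5°) = 1.505 m; N'_1 = 26·cos(-4.5°) − 0·1.505 = 25.9; c'Δl = 6.77; W sinα = -2.0
Slice 2: Δl = 1.3/cos9.4° = 1.318 m; N'_2 = 45·cos9.4° − 17·1.318 = 22.0; c'Δl = 5.93; W sinα = 7.3
Slice 3: Δl = 2.7/cos30.4° = 3.130 m; N'_3 = 56·cos30.4° − 1·3.130 = 45.2; c'Δl = 14.09; W sinα = 28.3
Σc'Δl = 26.8 kN/m; ΣN' = 93.1 kN/m; ΣW sinα = 33.6 kN/m
Resisting = 26.8 + 93.1·tan27.1° = 26.8 + 47.6 = 74.4 kN/m
FS = 74.4 / 33.6 = 2.212

FS = 2.21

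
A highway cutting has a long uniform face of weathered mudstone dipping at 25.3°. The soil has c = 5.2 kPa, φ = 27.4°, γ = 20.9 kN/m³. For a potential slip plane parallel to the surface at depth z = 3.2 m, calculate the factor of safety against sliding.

For an infinite slope with a slip plane parallel to the surface (no pore pressure): FS = [c + γz cos²β tanφ] / [γz sinβ cosβ].
γz = 20.9·3.2 = 66.88 kN/m²
Numerator = 5.2 + 66.88·cos²25.3°·tan27.4° = 5.2 + 66.88·0.8174·0.5184 = 33.536 kPa
Denominator = 66.88·sin25.3°·cos25.3° = 66.88·0.4274·0.9041 = 25.840 kPa
FS = 33.536 / 25.840 = 1.298

FS = 1.30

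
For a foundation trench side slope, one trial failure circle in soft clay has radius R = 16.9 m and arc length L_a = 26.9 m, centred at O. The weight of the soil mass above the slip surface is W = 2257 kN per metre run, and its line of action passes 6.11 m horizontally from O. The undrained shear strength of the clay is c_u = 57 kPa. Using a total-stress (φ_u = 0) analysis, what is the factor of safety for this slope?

FS = 1.88

Taking moments about the centre O, the resisting moment is provided by the undrained shear strength acting along the arc:
M_R = c_u·L_a·R = 57·26.90·16.9 = 25912.8 kN·m/m
M_D = W·d = 2257·6.11 = 13790.3 kN·m/m
FS = M_R / M_D = 25912.8 / 13790.3 = 1.879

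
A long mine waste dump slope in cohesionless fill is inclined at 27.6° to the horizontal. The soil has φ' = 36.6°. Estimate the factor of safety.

For a dry cohesionless infinite slope the factor of safety is FS = tanφ' / tanβ.
FS = tan36.6° / tan27.6° = 0.7427 / 0.5228 = 1.421

FS = 1.42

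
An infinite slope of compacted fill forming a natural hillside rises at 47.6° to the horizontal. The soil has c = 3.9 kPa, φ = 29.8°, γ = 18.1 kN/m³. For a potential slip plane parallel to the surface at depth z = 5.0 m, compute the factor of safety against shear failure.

FS = 0.61

For an infinite slope with a slip plane parallel to the surface (no pore pressure): FS = [c + γz cos²β tanφ] / [γz sinβ cosβ].
γz = 18.1·5.0 = 90.50 kN/m²
Numerator = 3.9 + 90.50·cos²47.6°·tan29.8° = 3.9 + 90.50·0.4547·0.5727 = 27.466 kPa
Denominator = 90.50·sin47.6°·cos47.6° = 90.50·0.7385·0.6743 = 45.064 kPa
FS = 27.466 / 45.064 = 0.609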